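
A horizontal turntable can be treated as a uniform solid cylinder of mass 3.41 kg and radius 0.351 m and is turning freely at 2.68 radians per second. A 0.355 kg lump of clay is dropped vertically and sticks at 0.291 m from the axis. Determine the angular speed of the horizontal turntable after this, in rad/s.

ω_f ≈ 2.34 rad/s

No external torque acts about the axis; L_before = L_after.
I_p = ½(3.41)(0.351)² = 0.2101 kg·m².
Added inertia Σmr² = (0.355)(0.291)² = 0.03006 kg·m²; I_f = 0.2101 + 0.03006 = 0.2401 kg·m².
ω_f = I_p ω_i / I_f = (0.2101)(2.68) / 0.2401 = 2.344 rad/s.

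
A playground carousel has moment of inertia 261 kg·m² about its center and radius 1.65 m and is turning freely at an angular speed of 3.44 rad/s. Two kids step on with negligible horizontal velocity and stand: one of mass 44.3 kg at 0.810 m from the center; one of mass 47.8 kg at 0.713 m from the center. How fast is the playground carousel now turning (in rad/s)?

No external torque acts about the center; L_before = L_after.
Added inertia Σmr² = (44.3)(0.810)² + (47.8)(0.713)² = 53.37 kg·m²; I_f = 261.0 + 53.37 = 314.4 kg·m².
ω_f = I_p ω_i / I_f = (261.0)(3.44) / 314.4 = 2.856 rad/s.

ω_f ≈ 2.86 rad/s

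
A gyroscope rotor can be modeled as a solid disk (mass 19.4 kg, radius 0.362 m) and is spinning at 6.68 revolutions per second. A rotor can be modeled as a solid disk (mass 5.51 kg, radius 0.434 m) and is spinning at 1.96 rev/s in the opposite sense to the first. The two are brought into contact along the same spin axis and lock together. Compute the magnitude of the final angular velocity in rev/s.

|ω_f| ≈ 4.18 rev/s

No external torque acts about the common axis, so total angular momentum is conserved.
Moments of inertia: I_A = ½(19.4)(0.362)² = 1.271 kg·m²; I_B = ½(5.51)(0.434)² = 0.5189 kg·m².
Taking A's sense as positive: L = (1.271)(6.68) − (0.5189)(1.96) = 7.474 kg·m²·rev/s.
Combined I = 1.271 + 0.5189 = 1.790 kg·m².
ω_f = L / I = 7.474 / 1.790 = 4.175 rev/s.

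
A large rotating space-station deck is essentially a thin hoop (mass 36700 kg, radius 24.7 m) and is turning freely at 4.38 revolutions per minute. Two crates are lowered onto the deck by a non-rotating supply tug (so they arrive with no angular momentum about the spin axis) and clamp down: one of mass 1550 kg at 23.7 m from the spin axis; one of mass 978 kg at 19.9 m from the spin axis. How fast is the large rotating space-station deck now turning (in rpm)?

ω_f ≈ 4.15 rpm

The added mass arrives with no angular momentum about the spin axis, and any external torque about the spin axis is negligible, so the system's angular momentum is conserved.
I_p = (36700)(24.7)² = 2.239e+07 kg·m².
Added inertia Σmr² = (1550)(23.7)² + (978)(19.9)² = 1.258e+06 kg·m²; I_f = 2.239e+07 + 1.258e+06 = 2.365e+07 kg·m².
ω_f = I_p ω_i / I_f = (2.239e+07)(4.38) / 2.365e+07 = 4.147 rpm.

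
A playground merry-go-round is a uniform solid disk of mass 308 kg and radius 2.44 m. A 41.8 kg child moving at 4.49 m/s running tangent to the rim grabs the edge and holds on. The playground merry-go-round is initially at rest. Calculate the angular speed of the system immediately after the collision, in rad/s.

|ω_f| ≈ 0.393 rad/s

The axle reaction passes through the axle and exerts no torque about it; angular momentum about the axle is conserved through the impact.
I_p = ½(308)(2.44)² = 916.9 kg·m². Taking the sense of the child's angular momentum as positive, L_{child} = m v R = (41.8)(4.49)(2.44) = 457.9 kg·m²/s.
L_i = 0 + 457.9 = 457.9 kg·m²/s.
After sticking, I_f = I_p + m R² = 916.9 + (41.8)(2.44)² = 1166 kg·m².
ω_f = L_i / I_f = 457.9 / 1166 = 0.3928 rad/s.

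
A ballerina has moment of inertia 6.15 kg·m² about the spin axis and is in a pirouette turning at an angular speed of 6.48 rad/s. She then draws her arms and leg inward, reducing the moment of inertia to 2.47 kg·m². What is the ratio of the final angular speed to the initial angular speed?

No external torque acts about the spin axis, so angular momentum is conserved.
ω₂/ω₁ = I₁/I₂ = 6.150 / 2.470 = 2.490.

ω₂/ω₁ ≈ 2.49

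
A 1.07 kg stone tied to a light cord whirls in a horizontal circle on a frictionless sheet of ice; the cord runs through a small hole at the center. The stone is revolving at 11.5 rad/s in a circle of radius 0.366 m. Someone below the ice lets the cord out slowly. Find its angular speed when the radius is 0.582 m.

No torque about the axis ⇒ m r₁² ω₁ = m r₂² ω₂.
ω₂ = ω₁ (r₁/r₂)² = (11.5)(0.366/0.582)² = 4.548 rad/s.

ω₂ ≈ 4.55 rad/s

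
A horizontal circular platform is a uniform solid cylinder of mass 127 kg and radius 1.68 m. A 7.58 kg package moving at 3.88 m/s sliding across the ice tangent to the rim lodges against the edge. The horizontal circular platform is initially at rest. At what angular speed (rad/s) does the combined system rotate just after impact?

|ω_f| ≈ 0.246 rad/s

The axle reaction passes through the central axle and exerts no torque about it; angular momentum about the central axle is conserved through the impact.
I_p = ½(127)(1.68)² = 179.2 kg·m². Taking the sense of the package's angular momentum as positive, L_{package} = m v R = (7.58)(3.88)(1.68) = 49.41 kg·m²/s.
L_i = 0 + 49.41 = 49.41 kg·m²/s.
After sticking, I_f = I_p + m R² = 179.2 + (7.58)(1.68)² = 200.6 kg·m².
ω_f = L_i / I_f = 49.41 / 200.6 = 0.2463 rad/s.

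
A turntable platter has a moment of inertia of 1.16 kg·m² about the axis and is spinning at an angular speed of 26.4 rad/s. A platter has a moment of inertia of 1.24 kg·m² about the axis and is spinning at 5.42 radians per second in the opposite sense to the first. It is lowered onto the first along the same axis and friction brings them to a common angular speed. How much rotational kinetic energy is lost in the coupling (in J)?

The coupling torques are internal; angular momentum about the shared axis is conserved.
Taking A's sense as positive: L = (1.160)(26.4) − (1.240)(5.42) = 23.90 kg·m²·rad/s.
Combined I = 1.160 + 1.240 = 2.400 kg·m².
ω_f = L / I = 23.90 / 2.400 = 9.960 rad/s.
KE_i = ½ΣIω² = 422.5 J; KE_f = ½(2.400)(9.960)² = 119.0 J.

ΔKE lost ≈ 303 J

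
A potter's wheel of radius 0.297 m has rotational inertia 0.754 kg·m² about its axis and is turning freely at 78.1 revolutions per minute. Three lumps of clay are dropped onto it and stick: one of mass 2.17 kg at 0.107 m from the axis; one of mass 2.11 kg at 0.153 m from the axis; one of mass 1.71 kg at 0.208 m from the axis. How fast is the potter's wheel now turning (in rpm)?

No external torque acts about the axis; L_before = L_after.
Added inertia Σmr² = (2.17)(0.107)² + (2.11)(0.153)² + (1.71)(0.208)² = 0.1482 kg·m²; I_f = 0.7540 + 0.1482 = 0.9022 kg·m².
ω_f = I_p ω_i / I_f = (0.7540)(78.1) / 0.9022 = 65.27 rpm.

ω_f ≈ 65.3 rpm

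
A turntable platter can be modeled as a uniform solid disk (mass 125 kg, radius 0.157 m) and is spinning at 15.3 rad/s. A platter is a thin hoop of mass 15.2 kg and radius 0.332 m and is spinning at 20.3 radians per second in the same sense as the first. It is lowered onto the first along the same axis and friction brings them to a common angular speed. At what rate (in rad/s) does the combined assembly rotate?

|ω_f| ≈ 17.9 rad/s

The coupling torques are internal; angular momentum about the shared axis is conserved.
Moments of inertia: I_A = ½(125)(0.157)² = 1.541 kg·m²; I_B = (15.2)(0.332)² = 1.675 kg·m².
Taking A's sense as positive: L = (1.541)(15.3) + (1.675)(20.3) = 57.58 kg·m²·rad/s.
Combined I = 1.541 + 1.675 = 3.216 kg·m².
ω_f = L / I = 57.58 / 3.216 = 17.90 rad/s.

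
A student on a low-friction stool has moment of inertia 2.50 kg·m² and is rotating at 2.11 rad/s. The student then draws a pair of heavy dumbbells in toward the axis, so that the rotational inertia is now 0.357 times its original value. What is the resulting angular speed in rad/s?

No external torque acts about the spin axis, so angular momentum is conserved.
I₂ = 0.357 × 2.50 = 0.8925 kg·m².
ω₂ = I₁ω₁ / I₂ = (2.500)(2.11 rad/s) / (0.8925) = 5.910 rad/s.

ω₂ ≈ 5.91 rad/s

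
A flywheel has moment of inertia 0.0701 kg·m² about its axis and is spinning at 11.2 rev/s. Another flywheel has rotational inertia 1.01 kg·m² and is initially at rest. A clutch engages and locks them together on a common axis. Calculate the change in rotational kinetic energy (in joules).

No external torque acts about the common axis, so total angular momentum is conserved.
Taking A's sense as positive: L = (0.07010)(11.2) = 0.7851 kg·m²·rev/s.
Combined I = 0.07010 + 1.010 = 1.080 kg·m².
ω_f = L / I = 0.7851 / 1.080 = 0.7269 rev/s.
KE_i = ½ΣIω² = 173.6 J; KE_f = ½(1.080)(4.567)² = 11.27 J.

ΔKE ≈ -162 J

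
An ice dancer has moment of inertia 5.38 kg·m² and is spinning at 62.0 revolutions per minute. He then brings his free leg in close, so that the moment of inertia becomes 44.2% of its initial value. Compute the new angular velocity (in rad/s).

ω₂ ≈ 14.7 rad/s

Angular momentum about the spin axis is conserved since the torque about it is zero.
I₂ = 0.442 × 5.38 = 2.378 kg·m².
ω₂ = I₁ω₁ / I₂ = (5.380)(62.0 rpm) / (2.378) = 140.3 rpm = 14.69 rad/s.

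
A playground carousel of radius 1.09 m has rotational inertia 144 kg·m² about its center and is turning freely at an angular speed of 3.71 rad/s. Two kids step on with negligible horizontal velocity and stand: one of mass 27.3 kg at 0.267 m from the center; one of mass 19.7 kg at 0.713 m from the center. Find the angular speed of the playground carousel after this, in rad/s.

ω_f ≈ 3.43 rad/s

The added mass arrives with no angular momentum about the center, and any external torque about the center is negligible, so the system's angular momentum is conserved.
Added inertia Σmr² = (27.3)(0.267)² + (19.7)(0.713)² = 11.96 kg·m²; I_f = 144.0 + 11.96 = 156.0 kg·m².
ω_f = I_p ω_i / I_f = (144.0)(3.71) / 156.0 = 3.425 rad/s.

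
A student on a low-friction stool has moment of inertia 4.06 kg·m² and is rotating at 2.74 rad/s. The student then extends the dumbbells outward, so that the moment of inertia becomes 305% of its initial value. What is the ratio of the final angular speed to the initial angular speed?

ω₂/ω₁ ≈ 0.328

Angular momentum about the spin axis is conserved since the torque about it is zero.
I₂ = 3.05 × 4.06 = 12.38 kg·m².
ω₂/ω₁ = I₁/I₂ = 4.060 / 12.38 = 0.3279.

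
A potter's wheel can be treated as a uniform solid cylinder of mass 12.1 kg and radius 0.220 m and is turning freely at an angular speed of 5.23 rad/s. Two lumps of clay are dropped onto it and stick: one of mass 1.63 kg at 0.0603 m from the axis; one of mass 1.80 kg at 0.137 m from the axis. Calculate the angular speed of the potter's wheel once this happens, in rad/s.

ω_f ≈ 4.61 rad/s

The added mass arrives with no angular momentum about the axis, and any external torque about the axis is negligible, so the system's angular momentum is conserved.
I_p = ½(12.1)(0.220)² = 0.2928 kg·m².
Added inertia Σmr² = (1.63)(0.0603)² + (1.80)(0.137)² = 0.03971 kg·m²; I_f = 0.2928 + 0.03971 = 0.3325 kg·m².
ω_f = I_p ω_i / I_f = (0.2928)(5.23) / 0.3325 = 4.605 rad/s.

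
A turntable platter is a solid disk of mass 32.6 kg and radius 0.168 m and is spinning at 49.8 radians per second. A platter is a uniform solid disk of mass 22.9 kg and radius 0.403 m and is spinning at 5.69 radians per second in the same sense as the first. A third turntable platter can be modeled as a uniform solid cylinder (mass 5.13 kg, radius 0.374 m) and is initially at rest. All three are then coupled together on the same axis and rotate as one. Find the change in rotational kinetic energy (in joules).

ΔKE ≈ -391 J

The coupling torques are internal; angular momentum about the shared axis is conserved.
Moments of inertia: I_A = ½(32.6)(0.168)² = 0.4601 kg·m²; I_B = ½(22.9)(0.403)² = 1.860 kg·m²; I_C = ½(5.13)(0.374)² = 0.3588 kg·m².
Taking A's sense as positive: L = (0.4601)(49.8) + (1.860)(5.69) = 33.49 kg·m²·rad/s.
Combined I = 0.4601 + 1.860 + 0.3588 = 2.678 kg·m².
ω_f = L / I = 33.49 / 2.678 = 12.50 rad/s.
KE_i = ½ΣIω² = 600.6 J; KE_f = ½(2.678)(12.50)² = 209.4 J.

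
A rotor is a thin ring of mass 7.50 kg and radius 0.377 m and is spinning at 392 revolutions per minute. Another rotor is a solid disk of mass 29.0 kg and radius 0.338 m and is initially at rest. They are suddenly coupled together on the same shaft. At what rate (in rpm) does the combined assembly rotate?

No external torque acts about the common axis, so total angular momentum is conserved.
Moments of inertia: I_A = (7.50)(0.377)² = 1.066 kg·m²; I_B = ½(29.0)(0.338)² = 1.657 kg·m².
Taking A's sense as positive: L = (1.066)(392) = 417.9 kg·m²·rpm.
Combined I = 1.066 + 1.657 = 2.723 kg·m².
ω_f = L / I = 417.9 / 2.723 = 153.5 rpm.

|ω_f| ≈ 153 rpm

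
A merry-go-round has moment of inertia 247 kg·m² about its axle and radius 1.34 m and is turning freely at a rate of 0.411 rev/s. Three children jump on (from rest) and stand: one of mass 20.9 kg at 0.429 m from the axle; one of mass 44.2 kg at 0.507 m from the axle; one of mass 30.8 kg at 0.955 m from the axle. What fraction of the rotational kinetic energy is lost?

The added mass arrives with no angular momentum about the axle, and any external torque about the axle is negligible, so the system's angular momentum is conserved.
Added inertia Σmr² = (20.9)(0.429)² + (44.2)(0.507)² + (30.8)(0.955)² = 43.30 kg·m²; I_f = 247.0 + 43.30 = 290.3 kg·m².
ω_f = I_p ω_i / I_f = (247.0)(0.411) / 290.3 = 0.3497 rev/s.
KE_i = ½(247.0)(2.582 rad/s)² = 823.6 J; KE_f = ½(290.3)(2.197)² = 700.7 J.
Fraction lost = 0.1492.

fraction ≈ 0.149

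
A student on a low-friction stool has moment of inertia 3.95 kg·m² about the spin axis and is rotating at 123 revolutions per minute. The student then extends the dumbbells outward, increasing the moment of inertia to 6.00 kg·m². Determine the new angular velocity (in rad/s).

ω₂ ≈ 8.48 rad/s

No external torque acts about the spin axis, so angular momentum is conserved.
ω₂ = I₁ω₁ / I₂ = (3.950)(123 rpm) / (6.000) = 80.98 rpm = 8.480 rad/s.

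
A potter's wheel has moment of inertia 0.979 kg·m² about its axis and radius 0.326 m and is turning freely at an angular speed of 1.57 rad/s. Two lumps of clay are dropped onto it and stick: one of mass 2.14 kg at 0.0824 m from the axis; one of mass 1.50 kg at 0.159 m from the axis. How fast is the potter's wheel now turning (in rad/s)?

ω_f ≈ 1.49 rad/s

No external torque acts about the axis; L_before = L_after.
Added inertia Σmr² = (2.14)(0.0824)² + (1.50)(0.159)² = 0.05245 kg·m²; I_f = 0.9790 + 0.05245 = 1.031 kg·m².
ω_f = I_p ω_i / I_f = (0.9790)(1.57) / 1.031 = 1.490 rad/s.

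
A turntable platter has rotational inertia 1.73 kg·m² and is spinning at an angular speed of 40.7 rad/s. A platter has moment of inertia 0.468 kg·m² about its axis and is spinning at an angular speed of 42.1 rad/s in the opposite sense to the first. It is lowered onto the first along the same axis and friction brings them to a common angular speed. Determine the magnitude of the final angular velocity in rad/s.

No external torque acts about the common axis, so total angular momentum is conserved.
Taking A's sense as positive: L = (1.730)(40.7) − (0.4680)(42.1) = 50.71 kg·m²·rad/s.
Combined I = 1.730 + 0.4680 = 2.198 kg·m².
ω_f = L / I = 50.71 / 2.198 = 23.07 rad/s.

|ω_f| ≈ 23.1 rad/s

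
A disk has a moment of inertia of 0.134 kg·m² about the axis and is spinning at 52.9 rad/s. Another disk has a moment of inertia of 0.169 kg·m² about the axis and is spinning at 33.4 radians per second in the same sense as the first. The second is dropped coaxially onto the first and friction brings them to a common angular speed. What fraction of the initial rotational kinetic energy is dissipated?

fraction ≈ 0.0504

The coupling torques are internal; angular momentum about the shared axis is conserved.
Taking A's sense as positive: L = (0.1340)(52.9) + (0.1690)(33.4) = 12.73 kg·m²·rad/s.
Combined I = 0.1340 + 0.1690 = 0.3030 kg·m².
ω_f = L / I = 12.73 / 0.3030 = 42.02 rad/s.
KE_i = ½ΣIω² = 281.8 J; KE_f = ½(0.3030)(42.02)² = 267.5 J.
Fraction dissipated = (KE_i − KE_f)/KE_i = 0.05043.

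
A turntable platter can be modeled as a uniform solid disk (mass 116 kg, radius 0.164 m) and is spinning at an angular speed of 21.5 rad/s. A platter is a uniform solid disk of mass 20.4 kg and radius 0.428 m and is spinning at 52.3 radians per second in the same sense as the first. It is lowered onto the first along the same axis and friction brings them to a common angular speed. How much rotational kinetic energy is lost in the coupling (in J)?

The coupling torques are internal; angular momentum about the shared axis is conserved.
Moments of inertia: I_A = ½(116)(0.164)² = 1.560 kg·m²; I_B = ½(20.4)(0.428)² = 1.868 kg·m².
Taking A's sense as positive: L = (1.560)(21.5) + (1.868)(52.3) = 131.3 kg·m²·rad/s.
Combined I = 1.560 + 1.868 = 3.428 kg·m².
ω_f = L / I = 131.3 / 3.428 = 38.29 rad/s.
KE_i = ½ΣIω² = 2916 J; KE_f = ½(3.428)(38.29)² = 2513 J.

ΔKE lost ≈ 403 J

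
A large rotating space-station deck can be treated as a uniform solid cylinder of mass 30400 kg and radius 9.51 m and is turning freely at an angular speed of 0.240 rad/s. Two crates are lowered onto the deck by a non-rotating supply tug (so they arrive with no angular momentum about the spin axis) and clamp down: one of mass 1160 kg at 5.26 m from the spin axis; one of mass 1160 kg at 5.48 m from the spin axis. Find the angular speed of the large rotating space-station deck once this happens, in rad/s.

The added mass arrives with no angular momentum about the spin axis, and any external torque about the spin axis is negligible, so the system's angular momentum is conserved.
I_p = ½(30400)(9.51)² = 1.375e+06 kg·m².
Added inertia Σmr² = (1160)(5.26)² + (1160)(5.48)² = 66930 kg·m²; I_f = 1.375e+06 + 66930 = 1.442e+06 kg·m².
ω_f = I_p ω_i / I_f = (1.375e+06)(0.240) / 1.442e+06 = 0.2289 rad/s.

ω_f ≈ 0.229 rad/s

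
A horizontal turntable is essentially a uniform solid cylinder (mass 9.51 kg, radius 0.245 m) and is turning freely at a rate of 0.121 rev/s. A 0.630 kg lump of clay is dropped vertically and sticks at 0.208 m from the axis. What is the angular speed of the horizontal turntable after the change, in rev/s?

No external torque acts about the axis; L_before = L_after.
I_p = ½(9.51)(0.245)² = 0.2854 kg·m².
Added inertia Σmr² = (0.630)(0.208)² = 0.02726 kg·m²; I_f = 0.2854 + 0.02726 = 0.3127 kg·m².
ω_f = I_p ω_i / I_f = (0.2854)(0.121) / 0.3127 = 0.1105 rev/s.

ω_f ≈ 0.110 rev/s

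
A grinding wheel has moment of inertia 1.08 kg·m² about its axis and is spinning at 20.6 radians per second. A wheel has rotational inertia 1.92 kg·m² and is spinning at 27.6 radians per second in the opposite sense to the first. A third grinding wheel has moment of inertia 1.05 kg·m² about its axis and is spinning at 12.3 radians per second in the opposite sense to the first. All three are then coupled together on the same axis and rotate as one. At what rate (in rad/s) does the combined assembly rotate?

|ω_f| ≈ 10.8 rad/s

No external torque acts about the common axis, so total angular momentum is conserved.
Taking A's sense as positive: L = (1.080)(20.6) − (1.920)(27.6) − (1.050)(12.3) = -43.66 kg·m²·rad/s.
Combined I = 1.080 + 1.920 + 1.050 = 4.050 kg·m².
ω_f = L / I = -43.66 / 4.050 = -10.78 rad/s.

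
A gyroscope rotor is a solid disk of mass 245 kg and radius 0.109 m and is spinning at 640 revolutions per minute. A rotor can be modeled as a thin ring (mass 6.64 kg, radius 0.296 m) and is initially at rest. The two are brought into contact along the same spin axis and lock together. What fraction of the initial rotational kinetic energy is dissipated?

No external torque acts about the common axis, so total angular momentum is conserved.
Moments of inertia: I_A = ½(245)(0.109)² = 1.455 kg·m²; I_B = (6.64)(0.296)² = 0.5818 kg·m².
Taking A's sense as positive: L = (1.455)(640) = 931.5 kg·m²·rpm.
Combined I = 1.455 + 0.5818 = 2.037 kg·m².
ω_f = L / I = 931.5 / 2.037 = 457.2 rpm.
KE_i = ½ΣIω² = 3269 J; KE_f = ½(2.037)(47.88)² = 2335 J.
Fraction dissipated = (KE_i − KE_f)/KE_i = 0.2856.

fraction ≈ 0.286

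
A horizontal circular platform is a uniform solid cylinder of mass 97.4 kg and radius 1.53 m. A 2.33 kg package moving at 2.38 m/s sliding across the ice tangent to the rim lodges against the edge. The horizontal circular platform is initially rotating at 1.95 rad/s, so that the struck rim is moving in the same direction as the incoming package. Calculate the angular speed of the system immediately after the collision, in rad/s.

About the central axle the impulsive forces during the collision are internal, so angular momentum about that axis is conserved.
I_p = ½(97.4)(1.53)² = 114.0 kg·m². Taking the sense of the package's angular momentum as positive, L_{package} = m v R = (2.33)(2.38)(1.53) = 8.484 kg·m²/s.
L_i = +I_p ω_p + m v R = +(114.0)(1.95) + 8.484 = 230.8 kg·m²/s.
After sticking, I_f = I_p + m R² = 114.0 + (2.33)(1.53)² = 119.5 kg·m².
ω_f = L_i / I_f = 230.8 / 119.5 = 1.932 rad/s.

|ω_f| ≈ 1.93 rad/s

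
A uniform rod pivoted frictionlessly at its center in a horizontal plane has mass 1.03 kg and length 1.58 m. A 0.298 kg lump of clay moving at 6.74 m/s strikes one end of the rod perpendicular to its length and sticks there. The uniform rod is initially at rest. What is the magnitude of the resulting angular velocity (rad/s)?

The axle reaction passes through the pivot and exerts no torque about it; angular momentum about the pivot is conserved through the impact.
I_p = (1/12)(1.03)(1.58)² = 0.2143 kg·m². Taking the sense of the lump of clay's angular momentum as positive, L_{lump} = m v R = (0.298)(6.74)(1.58/2) = 1.587 kg·m²/s.
L_i = 0 + 1.587 = 1.587 kg·m²/s.
After sticking, I_f = I_p + m R² = 0.2143 + (0.298)(1.58/2)² = 0.4003 kg·m².
ω_f = L_i / I_f = 1.587 / 0.4003 = 3.964 rad/s.

|ω_f| ≈ 3.96 rad/s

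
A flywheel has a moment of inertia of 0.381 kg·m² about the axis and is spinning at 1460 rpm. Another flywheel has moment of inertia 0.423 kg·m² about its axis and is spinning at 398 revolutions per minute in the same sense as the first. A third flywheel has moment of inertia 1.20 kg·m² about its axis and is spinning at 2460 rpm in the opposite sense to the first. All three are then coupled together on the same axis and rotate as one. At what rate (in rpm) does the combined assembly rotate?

|ω_f| ≈ 1110 rpm

The coupling torques are internal; angular momentum about the shared axis is conserved.
Taking A's sense as positive: L = (0.3810)(1460) + (0.4230)(398) − (1.200)(2460) = -2227 kg·m²·rpm.
Combined I = 0.3810 + 0.4230 + 1.200 = 2.004 kg·m².
ω_f = L / I = -2227 / 2.004 = -1111 rpm.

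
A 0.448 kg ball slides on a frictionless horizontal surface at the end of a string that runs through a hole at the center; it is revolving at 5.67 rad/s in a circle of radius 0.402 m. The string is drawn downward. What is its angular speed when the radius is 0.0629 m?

No torque about the axis ⇒ m r₁² ω₁ = m r₂² ω₂.
ω₂ = ω₁ (r₁/r₂)² = (5.67)(0.402/0.0629)² = 231.6 rad/s.

ω₂ ≈ 232 rad/s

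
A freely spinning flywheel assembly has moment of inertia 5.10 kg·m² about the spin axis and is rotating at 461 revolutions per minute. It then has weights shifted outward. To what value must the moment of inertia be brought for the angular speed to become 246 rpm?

I₂ ≈ 9.56 kg·m²

No external torque acts about the spin axis, so angular momentum is conserved.
I₂ = I₁ω₁ / ω₂ = (5.10)(461) / (246) = 9.557 kg·m².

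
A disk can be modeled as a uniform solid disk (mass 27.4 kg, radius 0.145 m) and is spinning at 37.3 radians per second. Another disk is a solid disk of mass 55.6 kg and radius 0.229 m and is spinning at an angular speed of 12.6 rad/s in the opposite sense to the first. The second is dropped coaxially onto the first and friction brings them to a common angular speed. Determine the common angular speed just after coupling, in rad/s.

|ω_f| ≈ 4.37 rad/s

No external torque acts about the common axis, so total angular momentum is conserved.
Moments of inertia: I_A = ½(27.4)(0.145)² = 0.2880 kg·m²; I_B = ½(55.6)(0.229)² = 1.458 kg·m².
Taking A's sense as positive: L = (0.2880)(37.3) − (1.458)(12.6) = -7.625 kg·m²·rad/s.
Combined I = 0.2880 + 1.458 = 1.746 kg·m².
ω_f = L / I = -7.625 / 1.746 = -4.367 rad/s.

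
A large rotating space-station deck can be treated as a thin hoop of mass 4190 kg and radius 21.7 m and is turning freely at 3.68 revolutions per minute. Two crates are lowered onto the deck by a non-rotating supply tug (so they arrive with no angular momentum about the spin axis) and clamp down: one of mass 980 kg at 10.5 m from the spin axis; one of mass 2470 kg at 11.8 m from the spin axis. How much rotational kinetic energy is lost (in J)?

energy lost ≈ 27300 J

The added mass arrives with no angular momentum about the spin axis, and any external torque about the spin axis is negligible, so the system's angular momentum is conserved.
I_p = (4190)(21.7)² = 1.973e+06 kg·m².
Added inertia Σmr² = (980)(10.5)² + (2470)(11.8)² = 4.520e+05 kg·m²; I_f = 1.973e+06 + 4.520e+05 = 2.425e+06 kg·m².
ω_f = I_p ω_i / I_f = (1.973e+06)(3.68) / 2.425e+06 = 2.994 rpm.
KE_i = ½(1.973e+06)(0.3854 rad/s)² = 1.465e+05 J; KE_f = ½(2.425e+06)(0.3135)² = 1.192e+05 J.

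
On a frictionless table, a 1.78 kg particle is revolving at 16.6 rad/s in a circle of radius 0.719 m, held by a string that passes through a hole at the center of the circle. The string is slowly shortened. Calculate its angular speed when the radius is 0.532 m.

No torque about the axis ⇒ m r₁² ω₁ = m r₂² ω₂.
ω₂ = ω₁ (r₁/r₂)² = (16.6)(0.719/0.532)² = 30.32 rad/s.

ω₂ ≈ 30.3 rad/s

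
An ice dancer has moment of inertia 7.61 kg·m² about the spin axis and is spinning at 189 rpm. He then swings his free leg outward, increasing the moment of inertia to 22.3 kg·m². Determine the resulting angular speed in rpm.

With no external torque about the axis, L is conserved: I₁ω₁ = I₂ω₂.
ω₂ = I₁ω₁ / I₂ = (7.610)(189 rpm) / (22.30) = 64.50 rpm.

ω₂ ≈ 64.5 rpm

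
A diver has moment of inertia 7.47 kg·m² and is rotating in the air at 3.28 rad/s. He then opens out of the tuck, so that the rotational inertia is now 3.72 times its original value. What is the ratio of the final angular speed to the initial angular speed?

With no external torque about the axis, L is conserved: I₁ω₁ = I₂ω₂.
I₂ = 3.72 × 7.47 = 27.79 kg·m².
ω₂/ω₁ = I₁/I₂ = 7.470 / 27.79 = 0.2688.

ω₂/ω₁ ≈ 0.269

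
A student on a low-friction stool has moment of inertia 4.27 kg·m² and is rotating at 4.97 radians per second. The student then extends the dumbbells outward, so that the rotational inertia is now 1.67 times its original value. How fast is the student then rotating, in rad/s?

With no external torque about the axis, L is conserved: I₁ω₁ = I₂ω₂.
I₂ = 1.67 × 4.27 = 7.131 kg·m².
ω₂ = I₁ω₁ / I₂ = (4.270)(4.97 rad/s) / (7.131) = 2.976 rad/s.

ω₂ ≈ 2.98 rad/s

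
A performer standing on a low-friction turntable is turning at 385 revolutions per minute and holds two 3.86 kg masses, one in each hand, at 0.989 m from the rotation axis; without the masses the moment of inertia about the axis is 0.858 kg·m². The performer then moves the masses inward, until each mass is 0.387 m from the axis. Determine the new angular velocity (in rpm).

ω₂ ≈ 1610 rpm

With no external torque about the axis, L is conserved: I₁ω₁ = I₂ω₂.
I₁ = 0.858 + 2(3.86)(0.989)² = 8.409 kg·m²; I₂ = 0.858 + 2(3.86)(0.387)² = 2.014 kg·m².
ω₂ = I₁ω₁ / I₂ = (8.409)(385 rpm) / (2.014) = 1607 rpm.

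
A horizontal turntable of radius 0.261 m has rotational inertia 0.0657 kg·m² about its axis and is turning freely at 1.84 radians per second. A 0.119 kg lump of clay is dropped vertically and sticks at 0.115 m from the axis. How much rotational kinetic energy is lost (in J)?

The added mass arrives with no angular momentum about the axis, and any external torque about the axis is negligible, so the system's angular momentum is conserved.
Added inertia Σmr² = (0.119)(0.115)² = 0.001574 kg·m²; I_f = 0.06570 + 0.001574 = 0.06727 kg·m².
ω_f = I_p ω_i / I_f = (0.06570)(1.84) / 0.06727 = 1.797 rad/s.
KE_i = ½(0.06570)(1.840 rad/s)² = 0.1112 J; KE_f = ½(0.06727)(1.797)² = 0.1086 J.

energy lost ≈ 0.00260 J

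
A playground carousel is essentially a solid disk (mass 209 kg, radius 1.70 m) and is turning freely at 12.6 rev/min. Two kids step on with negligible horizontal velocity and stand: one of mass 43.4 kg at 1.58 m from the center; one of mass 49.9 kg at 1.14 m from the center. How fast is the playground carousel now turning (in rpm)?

No external torque acts about the center; L_before = L_after.
I_p = ½(209)(1.70)² = 302.0 kg·m².
Added inertia Σmr² = (43.4)(1.58)² + (49.9)(1.14)² = 173.2 kg·m²; I_f = 302.0 + 173.2 = 475.2 kg·m².
ω_f = I_p ω_i / I_f = (302.0)(12.6) / 475.2 = 8.008 rpm.

ω_f ≈ 8.01 rpm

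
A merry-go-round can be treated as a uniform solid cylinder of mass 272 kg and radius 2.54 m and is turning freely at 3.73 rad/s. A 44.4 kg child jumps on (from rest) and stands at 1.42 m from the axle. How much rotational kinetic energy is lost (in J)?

The added mass arrives with no angular momentum about the axle, and any external torque about the axle is negligible, so the system's angular momentum is conserved.
I_p = ½(272)(2.54)² = 877.4 kg·m².
Added inertia Σmr² = (44.4)(1.42)² = 89.53 kg·m²; I_f = 877.4 + 89.53 = 966.9 kg·m².
ω_f = I_p ω_i / I_f = (877.4)(3.73) / 966.9 = 3.385 rad/s.
KE_i = ½(877.4)(3.730 rad/s)² = 6104 J; KE_f = ½(966.9)(3.385)² = 5539 J.

energy lost ≈ 565 J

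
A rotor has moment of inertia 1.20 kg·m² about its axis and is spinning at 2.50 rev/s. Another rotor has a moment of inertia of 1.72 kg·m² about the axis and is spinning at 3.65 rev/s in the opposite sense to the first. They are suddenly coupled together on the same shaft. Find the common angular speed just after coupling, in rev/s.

The coupling torques are internal; angular momentum about the shared axis is conserved.
Taking A's sense as positive: L = (1.200)(2.50) − (1.720)(3.65) = -3.278 kg·m²·rev/s.
Combined I = 1.200 + 1.720 = 2.920 kg·m².
ω_f = L / I = -3.278 / 2.920 = -1.123 rev/s.

|ω_f| ≈ 1.12 rev/s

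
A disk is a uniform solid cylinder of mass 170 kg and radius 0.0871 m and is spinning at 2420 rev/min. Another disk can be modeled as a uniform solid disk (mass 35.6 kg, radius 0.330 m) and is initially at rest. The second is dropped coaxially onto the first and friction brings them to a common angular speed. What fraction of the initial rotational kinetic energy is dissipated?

No external torque acts about the common axis, so total angular momentum is conserved.
Moments of inertia: I_A = ½(170)(0.0871)² = 0.6448 kg·m²; I_B = ½(35.6)(0.330)² = 1.938 kg·m².
Taking A's sense as positive: L = (0.6448)(2420) = 1561 kg·m²·rpm.
Combined I = 0.6448 + 1.938 = 2.583 kg·m².
ω_f = L / I = 1561 / 2.583 = 604.1 rpm.
KE_i = ½ΣIω² = 20710 J; KE_f = ½(2.583)(63.26)² = 5169 J.
Fraction dissipated = (KE_i − KE_f)/KE_i = 0.7504.

fraction ≈ 0.750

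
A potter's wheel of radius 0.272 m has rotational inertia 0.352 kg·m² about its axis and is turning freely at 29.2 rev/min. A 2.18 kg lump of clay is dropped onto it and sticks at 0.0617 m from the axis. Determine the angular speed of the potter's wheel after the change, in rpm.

The added mass arrives with no angular momentum about the axis, and any external torque about the axis is negligible, so the system's angular momentum is conserved.
Added inertia Σmr² = (2.18)(0.0617)² = 0.008299 kg·m²; I_f = 0.3520 + 0.008299 = 0.3603 kg·m².
ω_f = I_p ω_i / I_f = (0.3520)(29.2) / 0.3603 = 28.53 rpm.

ω_f ≈ 28.5 rpm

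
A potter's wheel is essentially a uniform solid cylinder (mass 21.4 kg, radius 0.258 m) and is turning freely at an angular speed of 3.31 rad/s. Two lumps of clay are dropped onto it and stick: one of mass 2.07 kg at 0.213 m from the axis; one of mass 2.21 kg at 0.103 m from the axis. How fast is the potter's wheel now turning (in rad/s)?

The added mass arrives with no angular momentum about the axis, and any external torque about the axis is negligible, so the system's angular momentum is conserved.
I_p = ½(21.4)(0.258)² = 0.7122 kg·m².
Added inertia Σmr² = (2.07)(0.213)² + (2.21)(0.103)² = 0.1174 kg·m²; I_f = 0.7122 + 0.1174 = 0.8296 kg·m².
ω_f = I_p ω_i / I_f = (0.7122)(3.31) / 0.8296 = 2.842 rad/s.

ω_f ≈ 2.84 rad/s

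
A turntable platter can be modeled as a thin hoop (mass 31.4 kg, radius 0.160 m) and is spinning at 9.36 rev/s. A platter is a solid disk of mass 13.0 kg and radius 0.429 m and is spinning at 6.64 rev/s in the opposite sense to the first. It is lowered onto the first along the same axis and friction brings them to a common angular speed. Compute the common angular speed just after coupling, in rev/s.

No external torque acts about the common axis, so total angular momentum is conserved.
Moments of inertia: I_A = (31.4)(0.160)² = 0.8038 kg·m²; I_B = ½(13.0)(0.429)² = 1.196 kg·m².
Taking A's sense as positive: L = (0.8038)(9.36) − (1.196)(6.64) = -0.4193 kg·m²·rev/s.
Combined I = 0.8038 + 1.196 = 2.000 kg·m².
ω_f = L / I = -0.4193 / 2.000 = -0.2096 rev/s.

|ω_f| ≈ 0.210 rev/s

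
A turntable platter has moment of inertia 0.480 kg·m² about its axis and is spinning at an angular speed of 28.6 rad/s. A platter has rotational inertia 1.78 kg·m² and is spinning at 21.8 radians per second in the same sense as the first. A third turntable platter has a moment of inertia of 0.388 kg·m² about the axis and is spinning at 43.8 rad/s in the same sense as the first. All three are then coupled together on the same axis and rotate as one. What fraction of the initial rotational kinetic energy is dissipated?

The coupling torques are internal; angular momentum about the shared axis is conserved.
Taking A's sense as positive: L = (0.4800)(28.6) + (1.780)(21.8) + (0.3880)(43.8) = 69.53 kg·m²·rad/s.
Combined I = 0.4800 + 1.780 + 0.3880 = 2.648 kg·m².
ω_f = L / I = 69.53 / 2.648 = 26.26 rad/s.
KE_i = ½ΣIω² = 991.5 J; KE_f = ½(2.648)(26.26)² = 912.7 J.
Fraction dissipated = (KE_i − KE_f)/KE_i = 0.07938.

fraction ≈ 0.0794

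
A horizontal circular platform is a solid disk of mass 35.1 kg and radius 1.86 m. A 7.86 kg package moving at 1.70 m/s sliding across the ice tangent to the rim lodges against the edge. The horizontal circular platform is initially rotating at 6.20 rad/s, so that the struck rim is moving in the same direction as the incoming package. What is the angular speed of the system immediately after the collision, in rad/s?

The axle reaction passes through the central axle and exerts no torque about it; angular momentum about the central axle is conserved through the impact.
I_p = ½(35.1)(1.86)² = 60.72 kg·m². Taking the sense of the package's angular momentum as positive, L_{package} = m v R = (7.86)(1.70)(1.86) = 24.85 kg·m²/s.
L_i = +I_p ω_p + m v R = +(60.72)(6.20) + 24.85 = 401.3 kg·m²/s.
After sticking, I_f = I_p + m R² = 60.72 + (7.86)(1.86)² = 87.91 kg·m².
ω_f = L_i / I_f = 401.3 / 87.91 = 4.565 rad/s.

|ω_f| ≈ 4.56 rad/s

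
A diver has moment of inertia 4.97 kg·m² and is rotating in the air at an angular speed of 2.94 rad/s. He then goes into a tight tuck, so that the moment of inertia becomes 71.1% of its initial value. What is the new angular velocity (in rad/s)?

ω₂ ≈ 4.14 rad/s

Angular momentum about the spin axis is conserved since the torque about it is zero.
I₂ = 0.711 × 4.97 = 3.534 kg·m².
ω₂ = I₁ω₁ / I₂ = (4.970)(2.94 rad/s) / (3.534) = 4.135 rad/s.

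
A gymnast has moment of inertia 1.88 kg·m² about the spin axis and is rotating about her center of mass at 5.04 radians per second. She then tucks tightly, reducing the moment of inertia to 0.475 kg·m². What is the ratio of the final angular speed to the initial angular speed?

ω₂/ω₁ ≈ 3.96

No external torque acts about the spin axis, so angular momentum is conserved.
ω₂/ω₁ = I₁/I₂ = 1.880 / 0.4750 = 3.958.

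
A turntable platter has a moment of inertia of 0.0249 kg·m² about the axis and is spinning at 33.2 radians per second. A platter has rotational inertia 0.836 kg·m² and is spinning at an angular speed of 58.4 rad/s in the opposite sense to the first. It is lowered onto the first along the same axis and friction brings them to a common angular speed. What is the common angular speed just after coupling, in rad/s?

|ω_f| ≈ 55.8 rad/s

No external torque acts about the common axis, so total angular momentum is conserved.
Taking A's sense as positive: L = (0.02490)(33.2) − (0.8360)(58.4) = -48.00 kg·m²·rad/s.
Combined I = 0.02490 + 0.8360 = 0.8609 kg·m².
ω_f = L / I = -48.00 / 0.8609 = -55.75 rad/s.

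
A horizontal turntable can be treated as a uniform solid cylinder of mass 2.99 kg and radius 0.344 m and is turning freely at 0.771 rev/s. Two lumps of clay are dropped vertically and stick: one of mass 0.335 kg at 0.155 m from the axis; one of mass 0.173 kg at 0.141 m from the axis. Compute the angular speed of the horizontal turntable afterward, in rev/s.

ω_f ≈ 0.724 rev/s

The added mass arrives with no angular momentum about the axis, and any external torque about the axis is negligible, so the system's angular momentum is conserved.
I_p = ½(2.99)(0.344)² = 0.1769 kg·m².
Added inertia Σmr² = (0.335)(0.155)² + (0.173)(0.141)² = 0.01149 kg·m²; I_f = 0.1769 + 0.01149 = 0.1884 kg·m².
ω_f = I_p ω_i / I_f = (0.1769)(0.771) / 0.1884 = 0.7240 rev/s.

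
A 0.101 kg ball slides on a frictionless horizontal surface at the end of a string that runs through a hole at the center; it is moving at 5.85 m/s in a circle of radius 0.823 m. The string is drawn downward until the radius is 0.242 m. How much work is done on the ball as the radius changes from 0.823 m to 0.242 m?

The only horizontal force on the mass is along the cord (radial), so it exerts no torque about the hole and angular momentum m v r is conserved.
v₂ = v₁ r₁ / r₂ = (5.85)(0.823) / (0.242) = 19.89 m/s.
W = ΔKE = ½m(v₂² − v₁²) = 18.26 J.

W ≈ 18.3 J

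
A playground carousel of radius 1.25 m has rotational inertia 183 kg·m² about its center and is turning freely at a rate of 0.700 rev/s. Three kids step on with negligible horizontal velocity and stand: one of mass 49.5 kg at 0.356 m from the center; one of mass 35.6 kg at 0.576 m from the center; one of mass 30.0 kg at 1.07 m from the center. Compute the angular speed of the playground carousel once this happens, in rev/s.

No external torque acts about the center; L_before = L_after.
Added inertia Σmr² = (49.5)(0.356)² + (35.6)(0.576)² + (30.0)(1.07)² = 52.43 kg·m²; I_f = 183.0 + 52.43 = 235.4 kg·m².
ω_f = I_p ω_i / I_f = (183.0)(0.700) / 235.4 = 0.5441 rev/s.

ω_f ≈ 0.544 rev/s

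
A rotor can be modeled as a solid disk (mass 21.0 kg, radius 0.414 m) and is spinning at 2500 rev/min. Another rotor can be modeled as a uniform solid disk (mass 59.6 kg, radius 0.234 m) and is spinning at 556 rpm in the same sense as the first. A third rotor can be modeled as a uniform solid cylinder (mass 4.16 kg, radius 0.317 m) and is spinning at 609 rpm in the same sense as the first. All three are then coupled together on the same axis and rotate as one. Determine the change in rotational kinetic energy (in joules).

The coupling torques are internal; angular momentum about the shared axis is conserved.
Moments of inertia: I_A = ½(21.0)(0.414)² = 1.800 kg·m²; I_B = ½(59.6)(0.234)² = 1.632 kg·m²; I_C = ½(4.16)(0.317)² = 0.2090 kg·m².
Taking A's sense as positive: L = (1.800)(2500) + (1.632)(556) + (0.2090)(609) = 5534 kg·m²·rpm.
Combined I = 1.800 + 1.632 + 0.2090 = 3.640 kg·m².
ω_f = L / I = 5534 / 3.640 = 1520 rpm.
KE_i = ½ΣIω² = 64860 J; KE_f = ½(3.640)(159.2)² = 46120 J.

ΔKE ≈ -18700 J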